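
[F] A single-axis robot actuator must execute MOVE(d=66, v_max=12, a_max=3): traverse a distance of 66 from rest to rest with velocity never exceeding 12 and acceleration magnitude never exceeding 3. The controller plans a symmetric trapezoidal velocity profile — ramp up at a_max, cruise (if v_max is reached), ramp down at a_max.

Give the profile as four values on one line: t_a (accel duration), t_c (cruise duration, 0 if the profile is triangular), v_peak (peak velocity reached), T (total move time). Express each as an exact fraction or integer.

v_max²/a_max = 12²/3 = 48
66 ≥ 48 ⇒ cruise phase
t_a = 12/3 = 4; v_peak = 12
d_cruise = 66 − 48 = 18; t_c = 18/12 = 3/2
T = 2·4 + 3/2 = 19/2

t_a=4 t_c=3/2 v_peak=12 T=19/2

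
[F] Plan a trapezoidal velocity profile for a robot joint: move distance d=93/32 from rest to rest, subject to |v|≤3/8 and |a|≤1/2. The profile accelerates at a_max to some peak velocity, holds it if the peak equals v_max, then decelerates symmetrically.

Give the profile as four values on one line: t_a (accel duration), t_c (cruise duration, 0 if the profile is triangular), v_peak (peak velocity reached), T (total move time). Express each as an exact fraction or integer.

t_a=3/4 t_c=7 v_peak=3/8 T=17/2

(v_max)²/a_max = (3/8)²/(1/2) = 9/32
93/32 ≥ 9/32 so v_max reached
t_a = (3/8)/(1/2) = 3/4; v_peak = 3/8
d_cruise = 93/32 − 9/32 = 21/8; t_c = (21/8)/(3/8) = 7
T = 2·3/4 + 7 = 17/2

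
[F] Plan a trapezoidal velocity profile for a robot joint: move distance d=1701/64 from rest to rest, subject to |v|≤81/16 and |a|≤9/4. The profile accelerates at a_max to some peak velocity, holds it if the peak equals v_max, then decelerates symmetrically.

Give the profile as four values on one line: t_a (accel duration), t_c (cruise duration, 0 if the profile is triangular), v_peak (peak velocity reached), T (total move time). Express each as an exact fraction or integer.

t_a=9/4 t_c=3 v_peak=81/16 T=15/2

(v_max)²/a_max = (81/16)²/(9/4) = 729/64
1701/64 ≥ 729/64 → trapezoidal
t_a = (81/16)/(9/4) = 9/4; v_peak = 81/16
d_cruise = 1701/64 − 729/64 = 243/16; t_c = (243/16)/(81/16) = 3
T = 2·9/4 + 3 = 15/2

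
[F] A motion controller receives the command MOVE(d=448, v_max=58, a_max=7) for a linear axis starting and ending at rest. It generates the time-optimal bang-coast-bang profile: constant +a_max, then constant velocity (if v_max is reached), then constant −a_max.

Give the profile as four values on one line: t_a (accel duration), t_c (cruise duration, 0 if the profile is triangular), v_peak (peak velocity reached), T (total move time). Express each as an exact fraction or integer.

(v_max)²/a_max = 58²/7 = 3364/7
448 < 3364/7 so t_c = 0
v_peak = √(448·7) = √3136 = 56
t_a = 56/7 = 8; t_c = 0
T = 2·8 = 16

t_a=8 t_c=0 v_peak=56 T=16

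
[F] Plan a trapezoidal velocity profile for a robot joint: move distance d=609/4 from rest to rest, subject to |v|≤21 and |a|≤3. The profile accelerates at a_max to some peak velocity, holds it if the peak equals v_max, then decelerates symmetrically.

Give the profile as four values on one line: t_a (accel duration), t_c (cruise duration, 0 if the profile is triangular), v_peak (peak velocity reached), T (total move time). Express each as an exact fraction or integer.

t_a=7 t_c=1/4 v_peak=21 T=57/4

v_max²/a_max = 21²/3 = 147
609/4 ≥ 147 so v_max reached
t_a = 21/3 = 7; v_peak = 21
d_cruise = 609/4 − 147 = 21/4; t_c = (21/4)/21 = 1/4
T = 2·7 + 1/4 = 57/4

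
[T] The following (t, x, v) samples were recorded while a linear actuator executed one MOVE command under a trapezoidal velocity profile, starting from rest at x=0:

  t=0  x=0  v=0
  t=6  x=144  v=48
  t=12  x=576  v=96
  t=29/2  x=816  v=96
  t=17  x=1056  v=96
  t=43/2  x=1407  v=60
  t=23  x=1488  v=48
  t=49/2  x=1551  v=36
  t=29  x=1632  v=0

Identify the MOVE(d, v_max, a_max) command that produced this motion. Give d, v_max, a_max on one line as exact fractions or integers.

final state: t=29, x=1632, v=0 → d = 1632
a_max = (48−0)/(6−0) = 8
max v = 96 over t∈[12,17] → v_max = 96
check: 96·(12+5) = 1632 ✓

d=1632 v_max=96 a_max=8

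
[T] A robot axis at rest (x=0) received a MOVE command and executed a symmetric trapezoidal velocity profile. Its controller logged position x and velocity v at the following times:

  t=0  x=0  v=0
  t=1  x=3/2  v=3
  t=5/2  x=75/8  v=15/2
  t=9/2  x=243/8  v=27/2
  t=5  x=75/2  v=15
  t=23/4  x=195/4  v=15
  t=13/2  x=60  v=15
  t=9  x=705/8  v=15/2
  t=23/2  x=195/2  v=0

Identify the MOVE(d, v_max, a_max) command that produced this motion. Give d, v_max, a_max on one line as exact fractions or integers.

final state: t=23/2, x=195/2, v=0 → d = 195/2
a_max = (3−0)/(1−0) = 3
max v = 15 over t∈[5,13/2] → v_max = 15
check: 15·(5+3/2) = 195/2 ✓

d=195/2 v_max=15 a_max=3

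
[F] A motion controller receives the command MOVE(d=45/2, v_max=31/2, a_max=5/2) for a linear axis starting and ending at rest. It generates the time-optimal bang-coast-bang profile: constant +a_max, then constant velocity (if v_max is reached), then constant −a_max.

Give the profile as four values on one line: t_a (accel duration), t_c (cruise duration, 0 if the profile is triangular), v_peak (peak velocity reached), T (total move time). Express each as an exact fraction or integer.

t_a=3 t_c=0 v_peak=15/2 T=6

v_max²/a_max = (31/2)²/(5/2) = 961/10
45/2 < 961/10 so t_c = 0
v_peak = √(45/2·5/2) = √(225/4) = 15/2
t_a = (15/2)/(5/2) = 3; t_c = 0
T = 2·3 = 6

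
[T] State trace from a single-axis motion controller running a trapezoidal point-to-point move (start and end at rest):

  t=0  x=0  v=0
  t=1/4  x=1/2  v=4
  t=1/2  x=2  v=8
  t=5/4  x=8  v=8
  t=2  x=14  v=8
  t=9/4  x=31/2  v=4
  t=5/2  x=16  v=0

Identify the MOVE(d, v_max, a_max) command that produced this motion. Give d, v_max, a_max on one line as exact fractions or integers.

final state: t=5/2, x=16, v=0 → d = 16
a_max = (4−0)/(1/4−0) = 16
max v = 8 over t∈[1/2,2] → v_max = 8
check: 8·(1/2+3/2) = 16 ✓

d=16 v_max=8 a_max=16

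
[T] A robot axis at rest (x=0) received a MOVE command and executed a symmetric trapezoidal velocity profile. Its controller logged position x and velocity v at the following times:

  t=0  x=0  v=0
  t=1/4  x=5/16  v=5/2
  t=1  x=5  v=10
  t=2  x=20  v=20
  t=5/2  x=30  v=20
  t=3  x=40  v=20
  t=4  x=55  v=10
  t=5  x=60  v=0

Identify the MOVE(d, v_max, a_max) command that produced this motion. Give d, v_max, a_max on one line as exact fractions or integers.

d=60 v_max=20 a_max=10

final state: t=5, x=60, v=0 → d = 60
a_max = (5/2−0)/(1/4−0) = 10
max v = 20 over t∈[2,3] → v_max = 20
check: 20·(2+1) = 60 ✓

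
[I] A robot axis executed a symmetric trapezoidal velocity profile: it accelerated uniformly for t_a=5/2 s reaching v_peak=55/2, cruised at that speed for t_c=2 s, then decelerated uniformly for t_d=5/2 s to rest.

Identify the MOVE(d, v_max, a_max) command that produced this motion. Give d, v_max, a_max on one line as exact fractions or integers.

a_max = (55/2)/(5/2) = 11
d_a = ½·55/2·5/2 = 275/8; d_c = 55/2·2 = 55
d = 2·275/8 + 55 = 495/4
t_c = 2 > 0 → v_max = v_peak = 55/2

d=495/4 v_max=55/2 a_max=11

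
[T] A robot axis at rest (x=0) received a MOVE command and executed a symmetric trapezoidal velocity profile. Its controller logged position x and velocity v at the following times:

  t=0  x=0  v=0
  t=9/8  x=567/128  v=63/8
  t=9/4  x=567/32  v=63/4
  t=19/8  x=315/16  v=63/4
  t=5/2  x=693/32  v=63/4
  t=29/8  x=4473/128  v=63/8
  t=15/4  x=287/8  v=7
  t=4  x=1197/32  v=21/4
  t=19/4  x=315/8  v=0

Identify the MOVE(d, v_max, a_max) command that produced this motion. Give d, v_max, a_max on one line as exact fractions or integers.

final state: t=19/4, x=315/8, v=0 → d = 315/8
a_max = (63/8−0)/(9/8−0) = 7
max v = 63/4 over t∈[9/4,5/2] → v_max = 63/4
check: 63/4·(9/4+1/4) = 315/8 ✓

d=315/8 v_max=63/4 a_max=7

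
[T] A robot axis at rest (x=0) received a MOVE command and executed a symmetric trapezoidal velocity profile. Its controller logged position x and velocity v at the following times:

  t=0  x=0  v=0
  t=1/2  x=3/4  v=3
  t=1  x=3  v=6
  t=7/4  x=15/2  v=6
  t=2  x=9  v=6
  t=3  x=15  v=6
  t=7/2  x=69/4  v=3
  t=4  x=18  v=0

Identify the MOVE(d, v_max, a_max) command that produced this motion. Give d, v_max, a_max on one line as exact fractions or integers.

d=18 v_max=6 a_max=6

final state: t=4, x=18, v=0 → d = 18
a_max = (3−0)/(1/2−0) = 6
max v = 6 over t∈[1,3] → v_max = 6
check: 6·(1+2) = 18 ✓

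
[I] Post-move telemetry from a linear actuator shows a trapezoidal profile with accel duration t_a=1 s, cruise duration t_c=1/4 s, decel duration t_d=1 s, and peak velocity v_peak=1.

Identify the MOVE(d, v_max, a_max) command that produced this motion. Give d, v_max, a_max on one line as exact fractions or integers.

a_max = 1/1 = 1
d_a = ½·1·1 = 1/2; d_c = 1·1/4 = 1/4
d = 2·1/2 + 1/4 = 5/4
t_c = 1/4 > 0 so v_max = 1

d=5/4 v_max=1 a_max=1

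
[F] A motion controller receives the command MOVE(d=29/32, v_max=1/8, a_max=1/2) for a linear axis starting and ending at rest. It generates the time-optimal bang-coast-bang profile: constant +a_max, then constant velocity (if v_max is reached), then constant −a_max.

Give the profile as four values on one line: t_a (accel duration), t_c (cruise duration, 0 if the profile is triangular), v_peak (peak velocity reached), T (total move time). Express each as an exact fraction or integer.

t_a=1/4 t_c=7 v_peak=1/8 T=15/2

vₘ²/aₘ = (1/8)²/(1/2) = 1/32
29/32 ≥ 1/32 → trapezoidal
t_a = (1/8)/(1/2) = 1/4; v_peak = 1/8
d_cruise = 29/32 − 1/32 = 7/8; t_c = (7/8)/(1/8) = 7
T = 2·1/4 + 7 = 15/2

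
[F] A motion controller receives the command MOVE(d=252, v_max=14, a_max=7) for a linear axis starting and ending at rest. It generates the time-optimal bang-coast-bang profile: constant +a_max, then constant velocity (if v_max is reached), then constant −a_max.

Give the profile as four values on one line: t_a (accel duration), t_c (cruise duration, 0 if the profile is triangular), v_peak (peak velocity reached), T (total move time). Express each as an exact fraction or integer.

t_a=2 t_c=16 v_peak=14 T=20

v_max²/a_max = 14²/7 = 28
252 ≥ 28 so v_max reached
t_a = 14/7 = 2; v_peak = 14
d_cruise = 252 − 28 = 224; t_c = 224/14 = 16
T = 2·2 + 16 = 20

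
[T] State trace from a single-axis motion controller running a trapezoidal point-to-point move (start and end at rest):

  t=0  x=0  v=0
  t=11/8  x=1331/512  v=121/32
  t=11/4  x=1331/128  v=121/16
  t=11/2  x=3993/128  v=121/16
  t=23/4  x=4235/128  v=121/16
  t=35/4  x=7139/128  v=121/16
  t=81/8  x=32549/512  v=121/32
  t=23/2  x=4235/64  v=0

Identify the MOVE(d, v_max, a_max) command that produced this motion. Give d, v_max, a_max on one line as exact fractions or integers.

final state: t=23/2, x=4235/64, v=0 → d = 4235/64
a_max = (121/32−0)/(11/8−0) = 11/4
max v = 121/16 over t∈[11/4,35/4] → v_max = 121/16
check: 121/16·(11/4+6) = 4235/64 ✓

d=4235/64 v_max=121/16 a_max=11/4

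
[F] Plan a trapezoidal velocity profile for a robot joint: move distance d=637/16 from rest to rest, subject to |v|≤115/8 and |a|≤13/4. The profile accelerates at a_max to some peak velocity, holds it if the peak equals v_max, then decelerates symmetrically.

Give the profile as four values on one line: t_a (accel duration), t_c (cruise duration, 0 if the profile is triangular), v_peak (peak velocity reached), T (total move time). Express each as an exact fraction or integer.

vₘ²/aₘ = (115/8)²/(13/4) = 13225/208
637/16 < 13225/208 ⇒ no cruise
v_peak = √(637/16·13/4) = √(8281/64) = 91/8
t_a = (91/8)/(13/4) = 7/2; t_c = 0
T = 2·7/2 = 7

t_a=7/2 t_c=0 v_peak=91/8 T=7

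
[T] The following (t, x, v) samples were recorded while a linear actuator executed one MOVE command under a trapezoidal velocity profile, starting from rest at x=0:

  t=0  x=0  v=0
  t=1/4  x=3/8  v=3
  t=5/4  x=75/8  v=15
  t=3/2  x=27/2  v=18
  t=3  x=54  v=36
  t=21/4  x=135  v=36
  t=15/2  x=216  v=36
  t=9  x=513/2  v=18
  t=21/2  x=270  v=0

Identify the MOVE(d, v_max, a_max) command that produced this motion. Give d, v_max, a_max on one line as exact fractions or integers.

d=270 v_max=36 a_max=12

final state: t=21/2, x=270, v=0 → d = 270
a_max = (3−0)/(1/4−0) = 12
max v = 36 over t∈[3,15/2] → v_max = 36
check: 36·(3+9/2) = 270 ✓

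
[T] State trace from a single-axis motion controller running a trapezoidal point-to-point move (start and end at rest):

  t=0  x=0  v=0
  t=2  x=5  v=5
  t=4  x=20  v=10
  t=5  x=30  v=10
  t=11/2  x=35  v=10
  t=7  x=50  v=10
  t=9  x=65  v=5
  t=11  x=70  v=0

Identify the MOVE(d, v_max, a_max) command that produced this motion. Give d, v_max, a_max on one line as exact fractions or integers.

d=70 v_max=10 a_max=5/2

final state: t=11, x=70, v=0 → d = 70
a_max = (5−0)/(2−0) = 5/2
max v = 10 over t∈[4,7] → v_max = 10
check: 10·(4+3) = 70 ✓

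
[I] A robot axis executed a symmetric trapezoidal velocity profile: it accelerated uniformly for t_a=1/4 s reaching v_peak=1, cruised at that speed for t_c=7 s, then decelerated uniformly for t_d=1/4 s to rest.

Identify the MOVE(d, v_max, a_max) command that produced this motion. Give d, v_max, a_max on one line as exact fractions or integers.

d=29/4 v_max=1 a_max=4

a_max = 1/(1/4) = 4
d_a = ½·1·1/4 = 1/8; d_c = 1·7 = 7
d = 2·1/8 + 7 = 29/4
t_c = 7 > 0 ⇒ limit active, v_max = 1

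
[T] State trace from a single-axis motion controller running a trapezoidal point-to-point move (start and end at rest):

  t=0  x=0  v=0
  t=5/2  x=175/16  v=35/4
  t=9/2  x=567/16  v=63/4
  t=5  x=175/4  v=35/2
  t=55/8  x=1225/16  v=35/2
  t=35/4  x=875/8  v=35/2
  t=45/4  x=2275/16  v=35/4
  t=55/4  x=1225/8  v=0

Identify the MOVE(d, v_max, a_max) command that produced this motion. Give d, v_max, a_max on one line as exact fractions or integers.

final state: t=55/4, x=1225/8, v=0 → d = 1225/8
a_max = (35/4−0)/(5/2−0) = 7/2
max v = 35/2 over t∈[5,35/4] → v_max = 35/2
check: 35/2·(5+15/4) = 1225/8 ✓

d=1225/8 v_max=35/2 a_max=7/2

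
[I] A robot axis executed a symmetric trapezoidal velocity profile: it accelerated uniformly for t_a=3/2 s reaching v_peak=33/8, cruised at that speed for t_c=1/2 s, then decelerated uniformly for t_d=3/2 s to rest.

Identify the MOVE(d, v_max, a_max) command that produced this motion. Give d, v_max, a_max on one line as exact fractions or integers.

a_max = (33/8)/(3/2) = 11/4
d_a = ½·33/8·3/2 = 99/32; d_c = 33/8·1/2 = 33/16
d = 2·99/32 + 33/16 = 33/4
t_c = 1/2 > 0 ⇒ limit active, v_max = 33/8

d=33/4 v_max=33/8 a_max=11/4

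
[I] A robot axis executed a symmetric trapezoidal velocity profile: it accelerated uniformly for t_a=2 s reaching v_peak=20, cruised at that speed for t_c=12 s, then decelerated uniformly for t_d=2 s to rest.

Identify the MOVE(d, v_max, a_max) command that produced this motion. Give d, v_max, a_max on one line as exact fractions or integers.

d=280 v_max=20 a_max=10

a_max = 20/2 = 10
d_a = ½·20·2 = 20; d_c = 20·12 = 240
d = 2·20 + 240 = 280
t_c = 12 > 0 so v_max = 20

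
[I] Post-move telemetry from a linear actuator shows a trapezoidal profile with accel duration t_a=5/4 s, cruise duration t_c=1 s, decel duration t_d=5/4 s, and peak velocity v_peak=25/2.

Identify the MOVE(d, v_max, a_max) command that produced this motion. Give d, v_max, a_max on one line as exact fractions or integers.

a_max = (25/2)/(5/4) = 10
d_a = ½·25/2·5/4 = 125/16; d_c = 25/2·1 = 25/2
d = 2·125/16 + 25/2 = 225/8
t_c = 1 > 0 so v_max = 25/2

d=225/8 v_max=25/2 a_max=10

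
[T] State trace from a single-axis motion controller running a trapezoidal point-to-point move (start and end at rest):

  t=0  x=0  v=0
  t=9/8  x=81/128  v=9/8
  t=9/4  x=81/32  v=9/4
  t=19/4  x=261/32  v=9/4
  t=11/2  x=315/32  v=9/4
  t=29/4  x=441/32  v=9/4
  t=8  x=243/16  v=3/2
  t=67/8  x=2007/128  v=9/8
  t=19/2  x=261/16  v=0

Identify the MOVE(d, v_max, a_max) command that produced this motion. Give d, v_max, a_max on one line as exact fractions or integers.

d=261/16 v_max=9/4 a_max=1

final state: t=19/2, x=261/16, v=0 → d = 261/16
a_max = (9/8−0)/(9/8−0) = 1
max v = 9/4 over t∈[9/4,29/4] → v_max = 9/4
check: 9/4·(9/4+5) = 261/16 ✓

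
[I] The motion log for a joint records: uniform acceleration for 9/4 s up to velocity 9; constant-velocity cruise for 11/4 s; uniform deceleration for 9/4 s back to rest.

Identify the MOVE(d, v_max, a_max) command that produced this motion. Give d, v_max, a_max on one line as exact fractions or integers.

d=45 v_max=9 a_max=4

a_max = 9/(9/4) = 4
d_a = ½·9·9/4 = 81/8; d_c = 9·11/4 = 99/4
d = 2·81/8 + 99/4 = 45
t_c = 11/4 > 0 ⇒ limit active, v_max = 9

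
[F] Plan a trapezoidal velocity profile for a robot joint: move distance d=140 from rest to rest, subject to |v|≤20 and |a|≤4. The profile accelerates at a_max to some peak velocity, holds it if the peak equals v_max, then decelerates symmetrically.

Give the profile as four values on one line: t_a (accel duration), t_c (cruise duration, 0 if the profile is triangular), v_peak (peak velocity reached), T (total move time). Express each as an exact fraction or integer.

t_a=5 t_c=2 v_peak=20 T=12

v_max²/a_max = 20²/4 = 100
140 ≥ 100 so v_max reached
t_a = 20/4 = 5; v_peak = 20
d_cruise = 140 − 100 = 40; t_c = 40/20 = 2
T = 2·5 + 2 = 12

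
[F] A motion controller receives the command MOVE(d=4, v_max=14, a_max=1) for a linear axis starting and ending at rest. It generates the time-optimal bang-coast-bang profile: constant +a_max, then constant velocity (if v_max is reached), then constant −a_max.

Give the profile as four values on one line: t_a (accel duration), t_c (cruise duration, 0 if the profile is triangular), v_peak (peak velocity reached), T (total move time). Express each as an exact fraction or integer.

t_a=2 t_c=0 v_peak=2 T=4

v_max²/a_max = 14²/1 = 196
4 < 196 so t_c = 0
v_peak = √(4·1) = √4 = 2
t_a = 2/1 = 2; t_c = 0
T = 2·2 = 4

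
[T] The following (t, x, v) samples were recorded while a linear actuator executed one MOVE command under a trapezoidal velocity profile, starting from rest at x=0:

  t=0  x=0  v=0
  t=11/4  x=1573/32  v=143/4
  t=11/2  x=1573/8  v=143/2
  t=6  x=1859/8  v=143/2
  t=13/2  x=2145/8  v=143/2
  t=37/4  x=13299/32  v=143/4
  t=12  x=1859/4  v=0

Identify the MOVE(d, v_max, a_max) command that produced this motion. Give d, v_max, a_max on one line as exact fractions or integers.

final state: t=12, x=1859/4, v=0 → d = 1859/4
a_max = (143/4−0)/(11/4−0) = 13
max v = 143/2 over t∈[11/2,13/2] → v_max = 143/2
check: 143/2·(11/2+1) = 1859/4 ✓

d=1859/4 v_max=143/2 a_max=13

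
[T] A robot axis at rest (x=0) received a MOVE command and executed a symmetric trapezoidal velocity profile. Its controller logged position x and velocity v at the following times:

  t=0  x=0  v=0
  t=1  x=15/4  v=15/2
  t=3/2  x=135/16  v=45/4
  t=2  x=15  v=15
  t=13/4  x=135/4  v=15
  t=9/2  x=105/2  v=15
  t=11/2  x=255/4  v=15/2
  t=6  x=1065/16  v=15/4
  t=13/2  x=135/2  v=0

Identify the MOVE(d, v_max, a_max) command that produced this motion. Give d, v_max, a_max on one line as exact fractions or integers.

final state: t=13/2, x=135/2, v=0 → d = 135/2
a_max = (15/2−0)/(1−0) = 15/2
max v = 15 over t∈[2,9/2] → v_max = 15
check: 15·(2+5/2) = 135/2 ✓

d=135/2 v_max=15 a_max=15/2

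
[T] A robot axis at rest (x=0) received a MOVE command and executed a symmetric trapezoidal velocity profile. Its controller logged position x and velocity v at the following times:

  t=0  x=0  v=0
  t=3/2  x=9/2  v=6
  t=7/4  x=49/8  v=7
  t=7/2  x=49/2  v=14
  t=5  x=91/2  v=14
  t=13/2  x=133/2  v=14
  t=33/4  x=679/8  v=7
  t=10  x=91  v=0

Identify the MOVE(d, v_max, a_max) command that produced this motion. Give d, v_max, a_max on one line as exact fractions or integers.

d=91 v_max=14 a_max=4

final state: t=10, x=91, v=0 → d = 91
a_max = (6−0)/(3/2−0) = 4
max v = 14 over t∈[7/2,13/2] → v_max = 14
check: 14·(7/2+3) = 91 ✓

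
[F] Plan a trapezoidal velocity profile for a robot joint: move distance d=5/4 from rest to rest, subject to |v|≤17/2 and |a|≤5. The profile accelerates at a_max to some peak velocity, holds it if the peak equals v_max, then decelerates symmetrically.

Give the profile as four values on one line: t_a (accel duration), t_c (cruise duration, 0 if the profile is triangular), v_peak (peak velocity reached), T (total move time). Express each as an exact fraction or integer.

v_max²/a_max = (17/2)²/5 = 289/20
5/4 < 289/20 so t_c = 0
v_peak = √(5/4·5) = √(25/4) = 5/2
t_a = (5/2)/5 = 1/2; t_c = 0
T = 2·1/2 = 1

t_a=1/2 t_c=0 v_peak=5/2 T=1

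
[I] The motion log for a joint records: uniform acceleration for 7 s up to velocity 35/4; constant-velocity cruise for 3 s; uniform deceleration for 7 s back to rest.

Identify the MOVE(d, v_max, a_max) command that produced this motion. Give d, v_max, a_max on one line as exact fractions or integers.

a_max = (35/4)/7 = 5/4
d_a = ½·35/4·7 = 245/8; d_c = 35/4·3 = 105/4
d = 2·245/8 + 105/4 = 175/2
t_c = 3 > 0 ⇒ limit active, v_max = 35/4

d=175/2 v_max=35/4 a_max=5/4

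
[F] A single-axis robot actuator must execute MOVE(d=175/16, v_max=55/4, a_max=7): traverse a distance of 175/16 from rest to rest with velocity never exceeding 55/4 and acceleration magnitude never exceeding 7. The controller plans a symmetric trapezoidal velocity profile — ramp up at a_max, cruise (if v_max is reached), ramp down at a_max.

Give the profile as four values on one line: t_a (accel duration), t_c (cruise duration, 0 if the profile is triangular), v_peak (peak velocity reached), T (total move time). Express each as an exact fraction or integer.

(v_max)²/a_max = (55/4)²/7 = 3025/112
175/16 < 3025/112 → triangular
v_peak = √(175/16·7) = √(1225/16) = 35/4
t_a = (35/4)/7 = 5/4; t_c = 0
T = 2·5/4 = 5/2

t_a=5/4 t_c=0 v_peak=35/4 T=5/2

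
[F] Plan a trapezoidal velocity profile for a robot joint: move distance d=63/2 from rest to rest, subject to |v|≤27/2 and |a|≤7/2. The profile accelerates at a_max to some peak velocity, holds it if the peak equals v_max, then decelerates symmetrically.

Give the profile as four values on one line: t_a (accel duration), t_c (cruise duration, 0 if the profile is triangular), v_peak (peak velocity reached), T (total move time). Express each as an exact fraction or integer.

t_a=3 t_c=0 v_peak=21/2 T=6

(v_max)²/a_max = (27/2)²/(7/2) = 729/14
63/2 < 729/14 so t_c = 0
v_peak = √(63/2·7/2) = √(441/4) = 21/2
t_a = (21/2)/(7/2) = 3; t_c = 0
T = 2·3 = 6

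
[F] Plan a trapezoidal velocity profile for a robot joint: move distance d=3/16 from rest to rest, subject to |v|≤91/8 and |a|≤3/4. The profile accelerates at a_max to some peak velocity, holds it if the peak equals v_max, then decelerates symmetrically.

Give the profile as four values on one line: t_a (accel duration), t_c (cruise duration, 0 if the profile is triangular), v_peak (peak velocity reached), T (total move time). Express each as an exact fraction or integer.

t_a=1/2 t_c=0 v_peak=3/8 T=1

(v_max)²/a_max = (91/8)²/(3/4) = 8281/48
3/16 < 8281/48 so t_c = 0
v_peak = √(3/16·3/4) = √(9/64) = 3/8
t_a = (3/8)/(3/4) = 1/2; t_c = 0
T = 2·1/2 = 1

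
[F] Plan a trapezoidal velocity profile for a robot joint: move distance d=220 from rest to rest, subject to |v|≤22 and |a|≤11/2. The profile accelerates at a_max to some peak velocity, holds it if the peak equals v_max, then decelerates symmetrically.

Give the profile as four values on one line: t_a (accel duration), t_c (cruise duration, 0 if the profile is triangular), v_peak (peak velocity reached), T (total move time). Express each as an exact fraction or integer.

t_a=4 t_c=6 v_peak=22 T=14

(v_max)²/a_max = 22²/(11/2) = 88
220 ≥ 88 → trapezoidal
t_a = 22/(11/2) = 4; v_peak = 22
d_cruise = 220 − 88 = 132; t_c = 132/22 = 6
T = 2·4 + 6 = 14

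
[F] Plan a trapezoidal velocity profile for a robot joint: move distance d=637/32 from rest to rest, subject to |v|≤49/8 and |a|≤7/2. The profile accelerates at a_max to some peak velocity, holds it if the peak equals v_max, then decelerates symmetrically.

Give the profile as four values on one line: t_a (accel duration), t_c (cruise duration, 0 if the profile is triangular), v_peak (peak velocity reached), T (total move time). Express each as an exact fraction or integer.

(v_max)²/a_max = (49/8)²/(7/2) = 343/32
637/32 ≥ 343/32 → trapezoidal
t_a = (49/8)/(7/2) = 7/4; v_peak = 49/8
d_cruise = 637/32 − 343/32 = 147/16; t_c = (147/16)/(49/8) = 3/2
T = 2·7/4 + 3/2 = 5

t_a=7/4 t_c=3/2 v_peak=49/8 T=5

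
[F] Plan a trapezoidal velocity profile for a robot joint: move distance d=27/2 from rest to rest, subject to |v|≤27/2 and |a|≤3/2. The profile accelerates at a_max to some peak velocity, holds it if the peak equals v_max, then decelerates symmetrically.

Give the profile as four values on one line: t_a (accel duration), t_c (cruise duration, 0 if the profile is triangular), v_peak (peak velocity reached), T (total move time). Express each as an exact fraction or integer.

v_max²/a_max = (27/2)²/(3/2) = 243/2
27/2 < 243/2 ⇒ no cruise
v_peak = √(27/2·3/2) = √(81/4) = 9/2
t_a = (9/2)/(3/2) = 3; t_c = 0
T = 2·3 = 6

t_a=3 t_c=0 v_peak=9/2 T=6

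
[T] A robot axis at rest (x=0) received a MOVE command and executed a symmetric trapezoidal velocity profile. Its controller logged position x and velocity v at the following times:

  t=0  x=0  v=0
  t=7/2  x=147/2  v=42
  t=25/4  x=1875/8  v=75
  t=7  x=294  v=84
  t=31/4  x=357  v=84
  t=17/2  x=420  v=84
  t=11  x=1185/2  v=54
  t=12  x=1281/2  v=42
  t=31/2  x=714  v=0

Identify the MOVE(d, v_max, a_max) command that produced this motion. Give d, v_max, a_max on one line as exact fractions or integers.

final state: t=31/2, x=714, v=0 → d = 714
a_max = (42−0)/(7/2−0) = 12
max v = 84 over t∈[7,17/2] → v_max = 84
check: 84·(7+3/2) = 714 ✓

d=714 v_max=84 a_max=12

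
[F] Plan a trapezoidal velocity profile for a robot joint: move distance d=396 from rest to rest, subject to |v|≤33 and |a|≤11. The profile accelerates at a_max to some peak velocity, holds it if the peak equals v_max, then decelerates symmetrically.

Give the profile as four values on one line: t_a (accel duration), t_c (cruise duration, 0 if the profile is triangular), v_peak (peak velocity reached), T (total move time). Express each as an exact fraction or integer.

(v_max)²/a_max = 33²/11 = 99
396 ≥ 99 → trapezoidal
t_a = 33/11 = 3; v_peak = 33
d_cruise = 396 − 99 = 297; t_c = 297/33 = 9
T = 2·3 + 9 = 15

t_a=3 t_c=9 v_peak=33 T=15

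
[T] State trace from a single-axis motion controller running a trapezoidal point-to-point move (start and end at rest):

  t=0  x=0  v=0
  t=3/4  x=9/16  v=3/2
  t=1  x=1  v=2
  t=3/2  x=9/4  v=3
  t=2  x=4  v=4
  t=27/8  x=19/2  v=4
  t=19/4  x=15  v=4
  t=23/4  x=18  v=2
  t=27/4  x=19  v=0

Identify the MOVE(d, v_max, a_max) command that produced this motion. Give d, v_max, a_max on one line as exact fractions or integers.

d=19 v_max=4 a_max=2

final state: t=27/4, x=19, v=0 → d = 19
a_max = (3/2−0)/(3/4−0) = 2
max v = 4 over t∈[2,19/4] → v_max = 4
check: 4·(2+11/4) = 19 ✓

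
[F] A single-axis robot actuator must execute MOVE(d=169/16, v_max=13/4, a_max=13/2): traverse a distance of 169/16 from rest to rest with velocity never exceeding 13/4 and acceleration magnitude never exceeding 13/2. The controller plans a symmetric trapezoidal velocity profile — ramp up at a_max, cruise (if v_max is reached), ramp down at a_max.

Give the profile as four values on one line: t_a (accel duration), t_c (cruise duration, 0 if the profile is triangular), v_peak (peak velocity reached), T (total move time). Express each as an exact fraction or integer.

vₘ²/aₘ = (13/4)²/(13/2) = 13/8
169/16 ≥ 13/8 ⇒ cruise phase
t_a = (13/4)/(13/2) = 1/2; v_peak = 13/4
d_cruise = 169/16 − 13/8 = 143/16; t_c = (143/16)/(13/4) = 11/4
T = 2·1/2 + 11/4 = 15/4

t_a=1/2 t_c=11/4 v_peak=13/4 T=15/4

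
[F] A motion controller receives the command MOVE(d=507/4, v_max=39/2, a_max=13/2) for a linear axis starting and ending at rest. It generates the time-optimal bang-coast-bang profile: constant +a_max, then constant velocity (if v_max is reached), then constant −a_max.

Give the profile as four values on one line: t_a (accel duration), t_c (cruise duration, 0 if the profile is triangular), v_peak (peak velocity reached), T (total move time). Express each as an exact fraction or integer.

t_a=3 t_c=7/2 v_peak=39/2 T=19/2

v_max²/a_max = (39/2)²/(13/2) = 117/2
507/4 ≥ 117/2 ⇒ cruise phase
t_a = (39/2)/(13/2) = 3; v_peak = 39/2
d_cruise = 507/4 − 117/2 = 273/4; t_c = (273/4)/(39/2) = 7/2
T = 2·3 + 7/2 = 19/2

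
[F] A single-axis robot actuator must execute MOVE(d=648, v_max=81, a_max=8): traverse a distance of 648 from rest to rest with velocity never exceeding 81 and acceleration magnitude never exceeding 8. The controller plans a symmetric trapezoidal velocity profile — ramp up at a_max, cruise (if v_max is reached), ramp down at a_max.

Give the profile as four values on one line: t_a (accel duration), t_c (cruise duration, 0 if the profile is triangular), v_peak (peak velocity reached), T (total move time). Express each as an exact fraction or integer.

vₘ²/aₘ = 81²/8 = 6561/8
648 < 6561/8 → triangular
v_peak = √(648·8) = √5184 = 72
t_a = 72/8 = 9; t_c = 0
T = 2·9 = 18

t_a=9 t_c=0 v_peak=72 T=18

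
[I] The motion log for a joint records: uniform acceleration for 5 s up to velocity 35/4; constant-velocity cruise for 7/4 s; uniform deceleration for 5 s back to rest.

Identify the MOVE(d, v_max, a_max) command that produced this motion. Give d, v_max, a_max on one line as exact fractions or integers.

d=945/16 v_max=35/4 a_max=7/4

a_max = (35/4)/5 = 7/4
d_a = ½·35/4·5 = 175/8; d_c = 35/4·7/4 = 245/16
d = 2·175/8 + 245/16 = 945/16
t_c = 7/4 > 0 ⇒ limit active, v_max = 35/4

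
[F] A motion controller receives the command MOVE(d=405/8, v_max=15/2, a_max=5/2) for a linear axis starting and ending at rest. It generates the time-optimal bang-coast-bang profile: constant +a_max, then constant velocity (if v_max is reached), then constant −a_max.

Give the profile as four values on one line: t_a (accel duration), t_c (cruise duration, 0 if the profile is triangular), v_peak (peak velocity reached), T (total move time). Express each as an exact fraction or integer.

vₘ²/aₘ = (15/2)²/(5/2) = 45/2
405/8 ≥ 45/2 → trapezoidal
t_a = (15/2)/(5/2) = 3; v_peak = 15/2
d_cruise = 405/8 − 45/2 = 225/8; t_c = (225/8)/(15/2) = 15/4
T = 2·3 + 15/4 = 39/4

t_a=3 t_c=15/4 v_peak=15/2 T=39/4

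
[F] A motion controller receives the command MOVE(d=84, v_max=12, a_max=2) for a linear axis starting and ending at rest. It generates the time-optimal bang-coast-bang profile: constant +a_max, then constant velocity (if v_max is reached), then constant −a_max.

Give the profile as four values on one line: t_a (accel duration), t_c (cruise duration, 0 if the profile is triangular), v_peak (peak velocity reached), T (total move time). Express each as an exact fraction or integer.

t_a=6 t_c=1 v_peak=12 T=13

v_max²/a_max = 12²/2 = 72
84 ≥ 72 → trapezoidal
t_a = 12/2 = 6; v_peak = 12
d_cruise = 84 − 72 = 12; t_c = 12/12 = 1
T = 2·6 + 1 = 13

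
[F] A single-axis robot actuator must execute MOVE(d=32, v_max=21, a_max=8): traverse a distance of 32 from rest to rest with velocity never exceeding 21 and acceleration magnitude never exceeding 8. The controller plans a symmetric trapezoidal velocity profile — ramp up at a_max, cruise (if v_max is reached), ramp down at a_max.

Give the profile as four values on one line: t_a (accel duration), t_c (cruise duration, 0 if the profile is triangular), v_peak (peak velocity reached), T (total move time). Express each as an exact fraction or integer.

t_a=2 t_c=0 v_peak=16 T=4

vₘ²/aₘ = 21²/8 = 441/8
32 < 441/8 ⇒ no cruise
v_peak = √(32·8) = √256 = 16
t_a = 16/8 = 2; t_c = 0
T = 2·2 = 4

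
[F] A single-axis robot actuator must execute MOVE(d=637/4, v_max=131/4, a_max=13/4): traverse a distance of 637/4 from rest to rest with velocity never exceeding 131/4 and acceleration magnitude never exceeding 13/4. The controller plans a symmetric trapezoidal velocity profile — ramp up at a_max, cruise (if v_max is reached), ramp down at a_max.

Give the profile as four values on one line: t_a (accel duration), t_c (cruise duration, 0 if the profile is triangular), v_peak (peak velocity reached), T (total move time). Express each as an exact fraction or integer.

t_a=7 t_c=0 v_peak=91/4 T=14

v_max²/a_max = (131/4)²/(13/4) = 17161/52
637/4 < 17161/52 so t_c = 0
v_peak = √(637/4·13/4) = √(8281/16) = 91/4
t_a = (91/4)/(13/4) = 7; t_c = 0
T = 2·7 = 14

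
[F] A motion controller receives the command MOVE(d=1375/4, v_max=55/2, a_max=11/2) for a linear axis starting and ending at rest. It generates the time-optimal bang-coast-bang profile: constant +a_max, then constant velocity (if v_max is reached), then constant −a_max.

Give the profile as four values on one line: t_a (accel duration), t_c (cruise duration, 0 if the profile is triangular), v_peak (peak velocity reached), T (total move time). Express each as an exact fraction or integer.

vₘ²/aₘ = (55/2)²/(11/2) = 275/2
1375/4 ≥ 275/2 ⇒ cruise phase
t_a = (55/2)/(11/2) = 5; v_peak = 55/2
d_cruise = 1375/4 − 275/2 = 825/4; t_c = (825/4)/(55/2) = 15/2
T = 2·5 + 15/2 = 35/2

t_a=5 t_c=15/2 v_peak=55/2 T=35/2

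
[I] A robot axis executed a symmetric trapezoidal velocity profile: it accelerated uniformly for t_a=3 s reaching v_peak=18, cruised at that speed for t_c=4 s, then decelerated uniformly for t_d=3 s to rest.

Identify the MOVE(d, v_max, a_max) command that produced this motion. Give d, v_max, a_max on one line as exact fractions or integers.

a_max = 18/3 = 6
d_a = ½·18·3 = 27; d_c = 18·4 = 72
d = 2·27 + 72 = 126
t_c = 4 > 0 so v_max = 18

d=126 v_max=18 a_max=6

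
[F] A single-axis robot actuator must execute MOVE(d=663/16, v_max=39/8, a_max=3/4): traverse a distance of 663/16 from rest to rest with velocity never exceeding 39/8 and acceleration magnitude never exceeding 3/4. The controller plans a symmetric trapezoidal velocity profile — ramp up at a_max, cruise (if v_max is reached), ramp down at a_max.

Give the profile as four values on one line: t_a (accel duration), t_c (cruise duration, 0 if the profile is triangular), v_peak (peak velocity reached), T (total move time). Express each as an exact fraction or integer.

t_a=13/2 t_c=2 v_peak=39/8 T=15

vₘ²/aₘ = (39/8)²/(3/4) = 507/16
663/16 ≥ 507/16 ⇒ cruise phase
t_a = (39/8)/(3/4) = 13/2; v_peak = 39/8
d_cruise = 663/16 − 507/16 = 39/4; t_c = (39/4)/(39/8) = 2
T = 2·13/2 + 2 = 15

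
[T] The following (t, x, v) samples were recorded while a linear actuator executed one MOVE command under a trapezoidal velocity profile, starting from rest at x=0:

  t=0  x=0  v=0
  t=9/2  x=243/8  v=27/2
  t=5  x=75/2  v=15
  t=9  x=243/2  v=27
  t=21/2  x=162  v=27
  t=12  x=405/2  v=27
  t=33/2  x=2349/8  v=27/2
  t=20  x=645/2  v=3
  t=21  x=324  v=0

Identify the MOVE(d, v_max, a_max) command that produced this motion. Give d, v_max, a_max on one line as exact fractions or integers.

d=324 v_max=27 a_max=3

final state: t=21, x=324, v=0 → d = 324
a_max = (27/2−0)/(9/2−0) = 3
max v = 27 over t∈[9,12] → v_max = 27
check: 27·(9+3) = 324 ✓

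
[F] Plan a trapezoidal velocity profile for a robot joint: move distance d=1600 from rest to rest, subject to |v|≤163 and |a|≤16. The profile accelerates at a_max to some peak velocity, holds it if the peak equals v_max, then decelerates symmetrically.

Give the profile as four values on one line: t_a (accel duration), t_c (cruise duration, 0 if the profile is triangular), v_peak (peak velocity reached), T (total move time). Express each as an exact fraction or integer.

vₘ²/aₘ = 163²/16 = 26569/16
1600 < 26569/16 → triangular
v_peak = √(1600·16) = √25600 = 160
t_a = 160/16 = 10; t_c = 0
T = 2·10 = 20

t_a=10 t_c=0 v_peak=160 T=20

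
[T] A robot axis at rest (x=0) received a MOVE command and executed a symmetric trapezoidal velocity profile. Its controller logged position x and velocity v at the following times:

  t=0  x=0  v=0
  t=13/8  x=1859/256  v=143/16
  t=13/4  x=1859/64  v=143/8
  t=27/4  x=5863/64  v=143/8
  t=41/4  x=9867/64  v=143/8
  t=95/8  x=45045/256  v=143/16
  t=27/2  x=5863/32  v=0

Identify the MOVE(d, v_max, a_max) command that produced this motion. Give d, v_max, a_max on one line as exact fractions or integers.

d=5863/32 v_max=143/8 a_max=11/2

final state: t=27/2, x=5863/32, v=0 → d = 5863/32
a_max = (143/16−0)/(13/8−0) = 11/2
max v = 143/8 over t∈[13/4,41/4] → v_max = 143/8
check: 143/8·(13/4+7) = 5863/32 ✓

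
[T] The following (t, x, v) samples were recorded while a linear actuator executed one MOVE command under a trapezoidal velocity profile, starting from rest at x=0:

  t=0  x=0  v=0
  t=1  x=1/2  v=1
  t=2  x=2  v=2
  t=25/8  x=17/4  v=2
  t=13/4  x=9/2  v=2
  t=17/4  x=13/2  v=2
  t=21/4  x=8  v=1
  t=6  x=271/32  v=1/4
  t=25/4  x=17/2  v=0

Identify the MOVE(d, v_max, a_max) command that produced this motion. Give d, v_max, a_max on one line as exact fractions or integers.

final state: t=25/4, x=17/2, v=0 → d = 17/2
a_max = (1−0)/(1−0) = 1
max v = 2 over t∈[2,17/4] → v_max = 2
check: 2·(2+9/4) = 17/2 ✓

d=17/2 v_max=2 a_max=1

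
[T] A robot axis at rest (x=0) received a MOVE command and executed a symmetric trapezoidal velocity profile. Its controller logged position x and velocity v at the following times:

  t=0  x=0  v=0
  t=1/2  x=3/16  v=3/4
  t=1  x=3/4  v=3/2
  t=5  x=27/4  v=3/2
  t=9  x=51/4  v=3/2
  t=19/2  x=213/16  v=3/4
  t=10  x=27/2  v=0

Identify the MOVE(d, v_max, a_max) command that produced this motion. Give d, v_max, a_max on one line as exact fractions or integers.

d=27/2 v_max=3/2 a_max=3/2

final state: t=10, x=27/2, v=0 → d = 27/2
a_max = (3/4−0)/(1/2−0) = 3/2
max v = 3/2 over t∈[1,9] → v_max = 3/2
check: 3/2·(1+8) = 27/2 ✓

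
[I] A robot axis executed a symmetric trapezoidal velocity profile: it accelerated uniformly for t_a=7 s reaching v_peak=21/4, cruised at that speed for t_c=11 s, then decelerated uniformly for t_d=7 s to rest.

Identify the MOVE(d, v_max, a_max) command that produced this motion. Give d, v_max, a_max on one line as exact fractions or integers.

a_max = (21/4)/7 = 3/4
d_a = ½·21/4·7 = 147/8; d_c = 21/4·11 = 231/4
d = 2·147/8 + 231/4 = 189/2
t_c = 11 > 0 so v_max = 21/4

d=189/2 v_max=21/4 a_max=3/4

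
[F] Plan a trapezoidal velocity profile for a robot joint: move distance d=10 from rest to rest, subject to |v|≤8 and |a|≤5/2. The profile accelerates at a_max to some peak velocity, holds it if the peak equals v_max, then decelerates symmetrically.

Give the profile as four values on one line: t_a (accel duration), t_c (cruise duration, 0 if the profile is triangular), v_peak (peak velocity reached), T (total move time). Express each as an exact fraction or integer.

t_a=2 t_c=0 v_peak=5 T=4

(v_max)²/a_max = 8²/(5/2) = 128/5
10 < 128/5 ⇒ no cruise
v_peak = √(10·5/2) = √25 = 5
t_a = 5/(5/2) = 2; t_c = 0
T = 2·2 = 4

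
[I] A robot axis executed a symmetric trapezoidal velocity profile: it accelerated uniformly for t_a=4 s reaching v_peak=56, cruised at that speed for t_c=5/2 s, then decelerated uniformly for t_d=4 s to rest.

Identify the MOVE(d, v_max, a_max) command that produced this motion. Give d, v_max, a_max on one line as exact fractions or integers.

d=364 v_max=56 a_max=14

a_max = 56/4 = 14
d_a = ½·56·4 = 112; d_c = 56·5/2 = 140
d = 2·112 + 140 = 364
t_c = 5/2 > 0 → v_max = v_peak = 56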